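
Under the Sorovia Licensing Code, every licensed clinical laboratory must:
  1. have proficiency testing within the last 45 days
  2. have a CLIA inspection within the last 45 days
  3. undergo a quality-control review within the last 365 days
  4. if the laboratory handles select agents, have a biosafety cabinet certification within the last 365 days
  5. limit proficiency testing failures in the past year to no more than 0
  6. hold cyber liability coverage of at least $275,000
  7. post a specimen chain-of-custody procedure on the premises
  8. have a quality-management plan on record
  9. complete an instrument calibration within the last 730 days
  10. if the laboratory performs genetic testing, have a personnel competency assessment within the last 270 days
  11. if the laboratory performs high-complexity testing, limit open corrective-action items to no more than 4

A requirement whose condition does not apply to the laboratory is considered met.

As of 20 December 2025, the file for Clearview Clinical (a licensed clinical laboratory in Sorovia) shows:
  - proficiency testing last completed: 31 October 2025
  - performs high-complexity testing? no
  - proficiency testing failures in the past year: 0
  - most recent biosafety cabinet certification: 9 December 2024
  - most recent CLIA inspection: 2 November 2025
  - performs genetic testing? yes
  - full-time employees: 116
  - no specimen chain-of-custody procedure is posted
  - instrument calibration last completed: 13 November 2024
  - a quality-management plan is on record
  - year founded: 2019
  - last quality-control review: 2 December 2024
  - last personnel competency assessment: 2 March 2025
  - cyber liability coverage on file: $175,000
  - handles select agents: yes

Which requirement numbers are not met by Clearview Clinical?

1. proficiency testing 50 days ago vs limit 45 → not met
2. CLIA inspection 48 days ago vs limit 45 → not met
3. quality-control review 383 days ago vs limit 365 → not met
4. condition 'handles select agents' holds; biosafety cabinet certification 376 days ago vs limit 365 → not met
5. proficiency testing failures in the past year 0 ≤ 0 → met
6. cyber liability coverage $175,000 < $275,000 → not met
7. specimen chain-of-custody procedure absent → not met
8. quality-management plan present → met
9. instrument calibration 402 days ago vs limit 730 → met
10. condition 'performs genetic testing' holds; personnel competency assessment 293 days ago vs limit 270 → not met
11. condition 'performs high-complexity testing' does not hold → requirement n/a → met
Not met: 1, 2, 3, 4, 6, 7, 10

1, 2, 3, 4, 6, 7, 10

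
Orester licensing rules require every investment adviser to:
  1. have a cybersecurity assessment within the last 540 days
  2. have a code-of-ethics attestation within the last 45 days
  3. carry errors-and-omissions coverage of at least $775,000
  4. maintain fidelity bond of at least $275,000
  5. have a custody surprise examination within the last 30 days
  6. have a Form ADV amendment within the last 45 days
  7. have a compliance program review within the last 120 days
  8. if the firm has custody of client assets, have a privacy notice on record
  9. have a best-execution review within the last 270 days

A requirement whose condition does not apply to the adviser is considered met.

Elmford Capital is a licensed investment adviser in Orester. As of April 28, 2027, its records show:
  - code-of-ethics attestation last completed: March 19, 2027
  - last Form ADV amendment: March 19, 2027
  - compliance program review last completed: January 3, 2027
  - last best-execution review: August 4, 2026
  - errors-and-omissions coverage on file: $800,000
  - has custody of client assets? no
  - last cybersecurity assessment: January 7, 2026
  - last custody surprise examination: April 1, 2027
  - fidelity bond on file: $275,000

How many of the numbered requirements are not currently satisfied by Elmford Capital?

0

1. cybersecurity assessment 476 days ago vs limit 540 → met
2. code-of-ethics attestation 40 days ago vs limit 45 → met
3. errors-and-omissions coverage $800,000 ≥ $775,000 → met
4. fidelity bond $275,000 ≥ $275,000 → met
5. custody surprise examination 27 days ago vs limit 30 → met
6. Form ADV amendment 40 days ago vs limit 45 → met
7. compliance program review 115 days ago vs limit 120 → met
8. condition 'has custody of client assets' does not hold → requirement n/a → met
9. best-execution review 267 days ago vs limit 270 → met
Not met: 0 of 9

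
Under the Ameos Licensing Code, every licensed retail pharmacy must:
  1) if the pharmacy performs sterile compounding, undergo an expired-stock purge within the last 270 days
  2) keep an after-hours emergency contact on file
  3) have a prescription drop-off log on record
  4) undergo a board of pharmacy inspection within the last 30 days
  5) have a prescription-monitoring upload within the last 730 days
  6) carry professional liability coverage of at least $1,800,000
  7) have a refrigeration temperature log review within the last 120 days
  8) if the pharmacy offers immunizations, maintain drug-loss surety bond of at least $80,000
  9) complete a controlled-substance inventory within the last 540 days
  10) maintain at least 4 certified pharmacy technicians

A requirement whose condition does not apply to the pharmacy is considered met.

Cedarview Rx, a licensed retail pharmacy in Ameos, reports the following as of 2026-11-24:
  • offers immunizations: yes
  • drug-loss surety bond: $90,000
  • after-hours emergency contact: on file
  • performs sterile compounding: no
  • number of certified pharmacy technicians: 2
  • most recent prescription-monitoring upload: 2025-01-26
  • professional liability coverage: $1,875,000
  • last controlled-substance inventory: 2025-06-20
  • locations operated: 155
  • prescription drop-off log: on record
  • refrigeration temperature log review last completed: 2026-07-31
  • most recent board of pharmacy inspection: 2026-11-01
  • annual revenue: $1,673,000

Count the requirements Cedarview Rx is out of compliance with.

1. condition 'performs sterile compounding' does not hold → requirement n/a → met
2. after-hours emergency contact present → met
3. prescription drop-off log present → met
4. board of pharmacy inspection 23 days ago vs limit 30 → met
5. prescription-monitoring upload 667 days ago vs limit 730 → met
6. professional liability coverage $1,875,000 ≥ $1,800,000 → met
7. refrigeration temperature log review 116 days ago vs limit 120 → met
8. condition 'offers immunizations' holds; drug-loss surety bond $90,000 ≥ $80,000 → met
9. controlled-substance inventory 522 days ago vs limit 540 → met
10. certified pharmacy technicians 2 < 4 → not met
Not met: 1 of 10

1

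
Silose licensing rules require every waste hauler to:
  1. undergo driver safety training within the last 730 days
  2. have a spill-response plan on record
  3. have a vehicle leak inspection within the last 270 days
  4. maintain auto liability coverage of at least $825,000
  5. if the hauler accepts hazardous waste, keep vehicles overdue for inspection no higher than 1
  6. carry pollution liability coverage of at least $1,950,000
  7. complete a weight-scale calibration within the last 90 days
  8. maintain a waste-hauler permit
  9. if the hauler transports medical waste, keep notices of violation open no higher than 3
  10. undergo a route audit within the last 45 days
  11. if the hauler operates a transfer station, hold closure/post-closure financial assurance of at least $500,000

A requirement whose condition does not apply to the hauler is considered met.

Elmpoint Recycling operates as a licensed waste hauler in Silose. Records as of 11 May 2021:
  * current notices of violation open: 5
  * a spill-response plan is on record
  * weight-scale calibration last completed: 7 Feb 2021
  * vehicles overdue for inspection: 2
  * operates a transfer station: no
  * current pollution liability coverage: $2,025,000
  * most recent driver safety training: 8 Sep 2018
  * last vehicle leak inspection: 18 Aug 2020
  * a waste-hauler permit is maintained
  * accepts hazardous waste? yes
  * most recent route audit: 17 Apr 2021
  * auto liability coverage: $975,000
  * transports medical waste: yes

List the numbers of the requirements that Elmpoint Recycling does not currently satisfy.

1, 5, 7, 9

1. driver safety training 976 days ago vs limit 730 → not met
2. spill-response plan present → met
3. vehicle leak inspection 266 days ago vs limit 270 → met
4. auto liability coverage $975,000 ≥ $825,000 → met
5. condition 'accepts hazardous waste' holds; vehicles overdue for inspection 2 > 1 → not met
6. pollution liability coverage $2,025,000 ≥ $1,950,000 → met
7. weight-scale calibration 93 days ago vs limit 90 → not met
8. waste-hauler permit present → met
9. condition 'transports medical waste' holds; notices of violation open 5 > 3 → not met
10. route audit 24 days ago vs limit 45 → met
11. condition 'operates a transfer station' does not hold → requirement n/a → met
Not met: 1, 5, 7, 9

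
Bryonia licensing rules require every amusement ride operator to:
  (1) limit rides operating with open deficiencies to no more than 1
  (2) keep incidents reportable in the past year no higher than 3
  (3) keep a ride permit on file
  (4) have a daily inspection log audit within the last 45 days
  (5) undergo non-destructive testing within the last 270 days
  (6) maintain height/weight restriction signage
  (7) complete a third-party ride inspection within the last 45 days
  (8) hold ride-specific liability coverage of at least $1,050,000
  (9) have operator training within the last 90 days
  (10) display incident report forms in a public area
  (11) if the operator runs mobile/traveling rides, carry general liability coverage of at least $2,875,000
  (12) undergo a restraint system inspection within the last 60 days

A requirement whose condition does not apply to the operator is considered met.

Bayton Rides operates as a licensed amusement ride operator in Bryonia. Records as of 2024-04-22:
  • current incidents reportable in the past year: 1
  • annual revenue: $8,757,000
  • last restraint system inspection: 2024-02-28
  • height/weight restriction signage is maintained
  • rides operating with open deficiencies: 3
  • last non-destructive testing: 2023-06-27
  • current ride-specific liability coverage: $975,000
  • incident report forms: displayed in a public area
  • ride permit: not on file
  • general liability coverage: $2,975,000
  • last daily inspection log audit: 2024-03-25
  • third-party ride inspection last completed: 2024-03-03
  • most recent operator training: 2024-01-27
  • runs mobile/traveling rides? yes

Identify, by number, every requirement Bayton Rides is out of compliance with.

1, 3, 5, 7, 8

1. rides operating with open deficiencies 3 > 1 → not met
2. incidents reportable in the past year 1 ≤ 3 → met
3. ride permit absent → not met
4. daily inspection log audit 28 days ago vs limit 45 → met
5. non-destructive testing 300 days ago vs limit 270 → not met
6. height/weight restriction signage present → met
7. third-party ride inspection 50 days ago vs limit 45 → not met
8. ride-specific liability coverage $975,000 < $1,050,000 → not met
9. operator training 86 days ago vs limit 90 → met
10. incident report forms present → met
11. condition 'runs mobile/traveling rides' holds; general liability coverage $2,975,000 ≥ $2,875,000 → met
12. restraint system inspection 54 days ago vs limit 60 → met
Not met: 1, 3, 5, 7, 8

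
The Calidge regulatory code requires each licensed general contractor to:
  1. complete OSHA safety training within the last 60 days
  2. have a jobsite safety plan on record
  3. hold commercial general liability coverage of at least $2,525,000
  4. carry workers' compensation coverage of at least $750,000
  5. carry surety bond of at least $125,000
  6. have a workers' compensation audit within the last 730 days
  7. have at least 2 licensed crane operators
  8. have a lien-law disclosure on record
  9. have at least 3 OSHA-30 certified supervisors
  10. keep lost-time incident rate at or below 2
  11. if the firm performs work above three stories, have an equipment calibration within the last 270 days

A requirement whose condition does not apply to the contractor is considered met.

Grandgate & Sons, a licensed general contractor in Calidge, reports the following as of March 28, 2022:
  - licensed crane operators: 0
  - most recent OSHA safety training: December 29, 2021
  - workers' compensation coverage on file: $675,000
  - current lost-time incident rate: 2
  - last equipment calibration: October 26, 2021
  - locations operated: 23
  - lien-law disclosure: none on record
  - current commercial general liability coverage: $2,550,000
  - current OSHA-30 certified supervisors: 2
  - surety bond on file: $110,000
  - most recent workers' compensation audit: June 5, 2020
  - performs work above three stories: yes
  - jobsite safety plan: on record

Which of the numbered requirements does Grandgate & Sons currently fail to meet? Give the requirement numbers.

1, 4, 5, 7, 8, 9

1. OSHA safety training 89 days ago vs limit 60 → not met
2. jobsite safety plan present → met
3. commercial general liability coverage $2,550,000 ≥ $2,525,000 → met
4. workers' compensation coverage $675,000 < $750,000 → not met
5. surety bond $110,000 < $125,000 → not met
6. workers' compensation audit 661 days ago vs limit 730 → met
7. licensed crane operators 0 < 2 → not met
8. lien-law disclosure absent → not met
9. OSHA-30 certified supervisors 2 < 3 → not met
10. lost-time incident rate 2 ≤ 2 → met
11. condition 'performs work above three stories' holds; equipment calibration 153 days ago vs limit 270 → met
Not met: 1, 4, 5, 7, 8, 9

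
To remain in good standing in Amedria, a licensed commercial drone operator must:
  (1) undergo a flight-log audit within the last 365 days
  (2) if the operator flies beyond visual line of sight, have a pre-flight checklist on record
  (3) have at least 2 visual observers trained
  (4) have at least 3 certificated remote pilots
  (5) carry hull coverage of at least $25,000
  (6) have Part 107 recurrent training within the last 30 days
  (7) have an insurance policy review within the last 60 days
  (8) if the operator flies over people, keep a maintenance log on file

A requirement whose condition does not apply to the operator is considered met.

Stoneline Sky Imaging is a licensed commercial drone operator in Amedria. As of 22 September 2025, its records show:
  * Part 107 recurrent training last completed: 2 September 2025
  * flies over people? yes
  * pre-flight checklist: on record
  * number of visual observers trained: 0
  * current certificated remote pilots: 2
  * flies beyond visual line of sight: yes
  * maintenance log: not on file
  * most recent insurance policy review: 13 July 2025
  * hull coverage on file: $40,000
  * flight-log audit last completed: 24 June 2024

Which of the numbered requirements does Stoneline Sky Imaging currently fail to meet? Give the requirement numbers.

1. flight-log audit 455 days ago vs limit 365 → not met
2. condition 'flies beyond visual line of sight' holds; pre-flight checklist present → met
3. visual observers trained 0 < 2 → not met
4. certificated remote pilots 2 < 3 → not met
5. hull coverage $40,000 ≥ $25,000 → met
6. Part 107 recurrent training 20 days ago vs limit 30 → met
7. insurance policy review 71 days ago vs limit 60 → not met
8. condition 'flies over people' holds; maintenance log absent → not met
Not met: 1, 3, 4, 7, 8

1, 3, 4, 7, 8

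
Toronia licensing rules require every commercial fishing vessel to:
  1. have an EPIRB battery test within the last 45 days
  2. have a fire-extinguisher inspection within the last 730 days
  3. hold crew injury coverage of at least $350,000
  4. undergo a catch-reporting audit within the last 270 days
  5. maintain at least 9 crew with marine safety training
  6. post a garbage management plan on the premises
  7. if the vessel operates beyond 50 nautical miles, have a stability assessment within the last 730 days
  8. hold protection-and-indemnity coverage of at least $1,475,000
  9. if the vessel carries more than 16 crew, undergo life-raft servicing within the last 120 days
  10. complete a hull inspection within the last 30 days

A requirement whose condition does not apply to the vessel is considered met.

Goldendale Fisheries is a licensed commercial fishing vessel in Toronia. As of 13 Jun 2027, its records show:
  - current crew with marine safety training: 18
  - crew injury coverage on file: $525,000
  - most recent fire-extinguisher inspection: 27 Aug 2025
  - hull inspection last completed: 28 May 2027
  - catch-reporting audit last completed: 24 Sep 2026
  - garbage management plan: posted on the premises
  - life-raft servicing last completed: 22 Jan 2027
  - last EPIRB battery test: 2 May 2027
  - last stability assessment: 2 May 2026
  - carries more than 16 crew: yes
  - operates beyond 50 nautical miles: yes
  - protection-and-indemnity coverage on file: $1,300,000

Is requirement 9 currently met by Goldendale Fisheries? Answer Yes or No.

9. condition 'carries more than 16 crew' holds; life-raft servicing 142 days ago vs limit 120 → not met

No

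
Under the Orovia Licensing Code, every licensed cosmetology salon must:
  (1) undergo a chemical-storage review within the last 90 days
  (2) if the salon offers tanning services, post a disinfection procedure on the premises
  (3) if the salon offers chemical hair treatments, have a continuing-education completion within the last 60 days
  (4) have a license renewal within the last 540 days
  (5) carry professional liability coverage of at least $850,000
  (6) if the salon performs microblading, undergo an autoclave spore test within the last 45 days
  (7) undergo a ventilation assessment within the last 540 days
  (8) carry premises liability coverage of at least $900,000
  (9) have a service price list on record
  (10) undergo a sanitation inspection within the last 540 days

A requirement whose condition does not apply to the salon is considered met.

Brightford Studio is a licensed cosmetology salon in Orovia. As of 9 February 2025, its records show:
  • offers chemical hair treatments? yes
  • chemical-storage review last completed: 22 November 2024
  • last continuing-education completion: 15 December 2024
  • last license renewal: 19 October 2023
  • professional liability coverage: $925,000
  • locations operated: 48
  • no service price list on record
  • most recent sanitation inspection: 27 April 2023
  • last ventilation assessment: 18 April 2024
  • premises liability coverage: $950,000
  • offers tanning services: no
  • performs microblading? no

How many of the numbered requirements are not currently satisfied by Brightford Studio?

1. chemical-storage review 79 days ago vs limit 90 → met
2. condition 'offers tanning services' does not hold → requirement n/a → met
3. condition 'offers chemical hair treatments' holds; continuing-education completion 56 days ago vs limit 60 → met
4. license renewal 479 days ago vs limit 540 → met
5. professional liability coverage $925,000 ≥ $850,000 → met
6. condition 'performs microblading' does not hold → requirement n/a → met
7. ventilation assessment 297 days ago vs limit 540 → met
8. premises liability coverage $950,000 ≥ $900,000 → met
9. service price list absent → not met
10. sanitation inspection 654 days ago vs limit 540 → not met
Not met: 2 of 10

2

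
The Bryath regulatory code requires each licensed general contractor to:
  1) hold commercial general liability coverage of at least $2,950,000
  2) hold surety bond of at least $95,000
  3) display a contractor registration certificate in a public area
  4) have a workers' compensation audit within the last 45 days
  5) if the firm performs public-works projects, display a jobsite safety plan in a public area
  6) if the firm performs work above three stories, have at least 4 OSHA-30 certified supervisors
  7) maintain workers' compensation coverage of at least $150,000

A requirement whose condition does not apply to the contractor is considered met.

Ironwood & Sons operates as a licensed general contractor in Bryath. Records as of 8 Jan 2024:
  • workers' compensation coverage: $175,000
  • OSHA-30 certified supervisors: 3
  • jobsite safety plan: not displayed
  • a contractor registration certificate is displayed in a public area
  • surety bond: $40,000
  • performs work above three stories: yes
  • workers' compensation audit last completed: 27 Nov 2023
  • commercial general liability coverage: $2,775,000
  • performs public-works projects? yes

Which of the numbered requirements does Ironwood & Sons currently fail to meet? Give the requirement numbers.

1. commercial general liability coverage $2,775,000 < $2,950,000 → not met
2. surety bond $40,000 < $95,000 → not met
3. contractor registration certificate present → met
4. workers' compensation audit 42 days ago vs limit 45 → met
5. condition 'performs public-works projects' holds; jobsite safety plan absent → not met
6. condition 'performs work above three stories' holds; OSHA-30 certified supervisors 3 < 4 → not met
7. workers' compensation coverage $175,000 ≥ $150,000 → met
Not met: 1, 2, 5, 6

1, 2, 5, 6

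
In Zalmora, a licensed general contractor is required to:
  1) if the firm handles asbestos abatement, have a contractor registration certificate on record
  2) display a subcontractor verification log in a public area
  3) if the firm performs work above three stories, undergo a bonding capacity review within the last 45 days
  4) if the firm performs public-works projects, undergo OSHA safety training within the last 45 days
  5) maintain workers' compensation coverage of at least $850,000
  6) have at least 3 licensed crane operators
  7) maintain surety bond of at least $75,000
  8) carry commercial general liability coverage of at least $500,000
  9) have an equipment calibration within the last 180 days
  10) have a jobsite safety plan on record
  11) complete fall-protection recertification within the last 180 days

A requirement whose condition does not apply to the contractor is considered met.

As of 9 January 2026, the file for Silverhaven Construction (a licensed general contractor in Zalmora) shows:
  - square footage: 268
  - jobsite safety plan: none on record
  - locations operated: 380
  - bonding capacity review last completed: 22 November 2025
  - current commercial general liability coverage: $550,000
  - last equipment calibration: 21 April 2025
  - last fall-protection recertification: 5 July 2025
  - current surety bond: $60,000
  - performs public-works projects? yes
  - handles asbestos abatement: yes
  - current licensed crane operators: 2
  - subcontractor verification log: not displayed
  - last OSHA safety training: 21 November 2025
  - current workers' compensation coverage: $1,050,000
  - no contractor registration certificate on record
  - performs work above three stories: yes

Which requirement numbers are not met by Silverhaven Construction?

1, 2, 3, 4, 6, 7, 9, 10, 11

1. condition 'handles asbestos abatement' holds; contractor registration certificate absent → not met
2. subcontractor verification log absent → not met
3. condition 'performs work above three stories' holds; bonding capacity review 48 days ago vs limit 45 → not met
4. condition 'performs public-works projects' holds; OSHA safety training 49 days ago vs limit 45 → not met
5. workers' compensation coverage $1,050,000 ≥ $850,000 → met
6. licensed crane operators 2 < 3 → not met
7. surety bond $60,000 < $75,000 → not met
8. commercial general liability coverage $550,000 ≥ $500,000 → met
9. equipment calibration 263 days ago vs limit 180 → not met
10. jobsite safety plan absent → not met
11. fall-protection recertification 188 days ago vs limit 180 → not met
Not met: 1, 2, 3, 4, 6, 7, 9, 10, 11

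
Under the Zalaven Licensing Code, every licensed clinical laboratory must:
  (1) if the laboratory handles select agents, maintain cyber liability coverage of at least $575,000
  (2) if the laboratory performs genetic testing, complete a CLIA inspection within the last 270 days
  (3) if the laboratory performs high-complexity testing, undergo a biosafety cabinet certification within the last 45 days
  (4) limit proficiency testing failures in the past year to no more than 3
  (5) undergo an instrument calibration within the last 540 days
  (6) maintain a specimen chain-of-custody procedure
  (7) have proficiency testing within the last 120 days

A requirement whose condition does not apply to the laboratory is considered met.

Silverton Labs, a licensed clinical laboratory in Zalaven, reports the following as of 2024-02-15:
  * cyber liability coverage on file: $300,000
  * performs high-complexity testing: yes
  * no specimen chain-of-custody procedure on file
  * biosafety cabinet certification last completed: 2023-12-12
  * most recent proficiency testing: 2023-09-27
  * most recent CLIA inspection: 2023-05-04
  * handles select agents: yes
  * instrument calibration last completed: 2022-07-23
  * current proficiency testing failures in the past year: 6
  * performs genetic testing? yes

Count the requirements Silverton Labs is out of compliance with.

7

1. condition 'handles select agents' holds; cyber liability coverage $300,000 < $575,000 → not met
2. condition 'performs genetic testing' holds; CLIA inspection 287 days ago vs limit 270 → not met
3. condition 'performs high-complexity testing' holds; biosafety cabinet certification 65 days ago vs limit 45 → not met
4. proficiency testing failures in the past year 6 > 3 → not met
5. instrument calibration 572 days ago vs limit 540 → not met
6. specimen chain-of-custody procedure absent → not met
7. proficiency testing 141 days ago vs limit 120 → not met
Not met: 7 of 7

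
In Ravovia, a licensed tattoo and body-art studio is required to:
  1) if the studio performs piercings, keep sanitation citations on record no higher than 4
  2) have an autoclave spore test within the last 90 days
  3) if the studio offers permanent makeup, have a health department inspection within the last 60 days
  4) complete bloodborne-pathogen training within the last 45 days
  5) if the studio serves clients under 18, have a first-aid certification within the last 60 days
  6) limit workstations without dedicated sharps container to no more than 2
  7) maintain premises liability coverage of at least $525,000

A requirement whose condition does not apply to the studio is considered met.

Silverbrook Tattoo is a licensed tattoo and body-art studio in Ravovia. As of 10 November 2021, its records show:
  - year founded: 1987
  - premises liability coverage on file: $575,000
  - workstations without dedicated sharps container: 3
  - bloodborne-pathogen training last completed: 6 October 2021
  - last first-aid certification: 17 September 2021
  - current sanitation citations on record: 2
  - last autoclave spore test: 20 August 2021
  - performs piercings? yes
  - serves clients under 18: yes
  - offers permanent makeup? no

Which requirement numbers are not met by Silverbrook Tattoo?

6

1. condition 'performs piercings' holds; sanitation citations on record 2 ≤ 4 → met
2. autoclave spore test 82 days ago vs limit 90 → met
3. condition 'offers permanent makeup' does not hold → requirement n/a → met
4. bloodborne-pathogen training 35 days ago vs limit 45 → met
5. condition 'serves clients under 18' holds; first-aid certification 54 days ago vs limit 60 → met
6. workstations without dedicated sharps container 3 > 2 → not met
7. premises liability coverage $575,000 ≥ $525,000 → met
Not met: 6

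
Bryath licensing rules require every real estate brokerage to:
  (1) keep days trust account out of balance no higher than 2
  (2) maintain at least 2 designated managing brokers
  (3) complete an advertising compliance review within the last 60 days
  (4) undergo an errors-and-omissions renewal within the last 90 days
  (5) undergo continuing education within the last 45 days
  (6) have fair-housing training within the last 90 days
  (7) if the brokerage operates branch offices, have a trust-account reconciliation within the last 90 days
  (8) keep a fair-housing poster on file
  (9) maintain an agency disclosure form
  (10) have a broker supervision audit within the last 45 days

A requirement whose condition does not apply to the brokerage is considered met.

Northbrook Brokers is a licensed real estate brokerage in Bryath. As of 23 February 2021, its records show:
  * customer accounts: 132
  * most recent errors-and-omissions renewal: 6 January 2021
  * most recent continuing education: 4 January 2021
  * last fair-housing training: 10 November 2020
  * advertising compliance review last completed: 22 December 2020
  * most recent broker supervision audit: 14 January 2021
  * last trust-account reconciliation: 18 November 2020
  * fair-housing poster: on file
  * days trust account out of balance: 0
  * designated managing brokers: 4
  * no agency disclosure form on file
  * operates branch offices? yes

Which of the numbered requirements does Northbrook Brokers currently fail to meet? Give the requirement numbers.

3, 5, 6, 7, 9

1. days trust account out of balance 0 ≤ 2 → met
2. designated managing brokers 4 ≥ 2 → met
3. advertising compliance review 63 days ago vs limit 60 → not met
4. errors-and-omissions renewal 48 days ago vs limit 90 → met
5. continuing education 50 days ago vs limit 45 → not met
6. fair-housing training 105 days ago vs limit 90 → not met
7. condition 'operates branch offices' holds; trust-account reconciliation 97 days ago vs limit 90 → not met
8. fair-housing poster present → met
9. agency disclosure form absent → not met
10. broker supervision audit 40 days ago vs limit 45 → met
Not met: 3, 5, 6, 7, 9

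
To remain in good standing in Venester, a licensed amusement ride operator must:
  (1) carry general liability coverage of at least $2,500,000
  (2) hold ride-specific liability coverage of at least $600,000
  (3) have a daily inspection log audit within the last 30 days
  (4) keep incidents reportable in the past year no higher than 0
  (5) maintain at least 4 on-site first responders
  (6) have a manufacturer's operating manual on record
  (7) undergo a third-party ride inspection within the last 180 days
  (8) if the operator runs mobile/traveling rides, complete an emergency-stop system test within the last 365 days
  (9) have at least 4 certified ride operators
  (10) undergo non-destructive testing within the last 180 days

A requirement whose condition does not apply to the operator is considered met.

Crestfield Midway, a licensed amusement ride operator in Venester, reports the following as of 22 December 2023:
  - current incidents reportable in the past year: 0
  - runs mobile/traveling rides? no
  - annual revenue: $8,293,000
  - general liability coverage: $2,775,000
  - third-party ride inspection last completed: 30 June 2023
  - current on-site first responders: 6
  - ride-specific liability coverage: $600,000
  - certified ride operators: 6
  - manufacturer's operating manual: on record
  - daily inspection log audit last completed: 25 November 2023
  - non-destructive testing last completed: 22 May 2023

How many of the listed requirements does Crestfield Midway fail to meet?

1. general liability coverage $2,775,000 ≥ $2,500,000 → met
2. ride-specific liability coverage $600,000 ≥ $600,000 → met
3. daily inspection log audit 27 days ago vs limit 30 → met
4. incidents reportable in the past year 0 ≤ 0 → met
5. on-site first responders 6 ≥ 4 → met
6. manufacturer's operating manual present → met
7. third-party ride inspection 175 days ago vs limit 180 → met
8. condition 'runs mobile/traveling rides' does not hold → requirement n/a → met
9. certified ride operators 6 ≥ 4 → met
10. non-destructive testing 214 days ago vs limit 180 → not met
Not met: 1 of 10

1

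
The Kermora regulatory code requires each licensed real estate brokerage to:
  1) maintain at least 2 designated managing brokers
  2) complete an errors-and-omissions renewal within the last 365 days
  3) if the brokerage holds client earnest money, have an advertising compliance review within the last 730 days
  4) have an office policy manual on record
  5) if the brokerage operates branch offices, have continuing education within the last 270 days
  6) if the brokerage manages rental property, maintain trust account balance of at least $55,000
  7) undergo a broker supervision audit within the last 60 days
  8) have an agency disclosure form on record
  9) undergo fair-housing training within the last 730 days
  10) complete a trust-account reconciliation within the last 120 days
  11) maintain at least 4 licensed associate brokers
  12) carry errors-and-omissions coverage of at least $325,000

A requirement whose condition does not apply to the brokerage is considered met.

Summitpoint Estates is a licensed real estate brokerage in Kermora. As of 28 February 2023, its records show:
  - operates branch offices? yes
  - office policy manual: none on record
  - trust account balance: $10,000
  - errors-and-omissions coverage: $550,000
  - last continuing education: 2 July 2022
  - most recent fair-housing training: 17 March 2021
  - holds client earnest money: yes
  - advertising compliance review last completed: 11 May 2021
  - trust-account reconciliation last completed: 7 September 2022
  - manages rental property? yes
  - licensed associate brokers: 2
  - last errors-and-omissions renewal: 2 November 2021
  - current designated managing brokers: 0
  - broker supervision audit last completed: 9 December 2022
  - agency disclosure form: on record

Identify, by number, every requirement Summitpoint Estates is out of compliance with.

1, 2, 4, 6, 7, 10, 11

1. designated managing brokers 0 < 2 → not met
2. errors-and-omissions renewal 483 days ago vs limit 365 → not met
3. condition 'holds client earnest money' holds; advertising compliance review 658 days ago vs limit 730 → met
4. office policy manual absent → not met
5. condition 'operates branch offices' holds; continuing education 241 days ago vs limit 270 → met
6. condition 'manages rental property' holds; trust account balance $10,000 < $55,000 → not met
7. broker supervision audit 81 days ago vs limit 60 → not met
8. agency disclosure form present → met
9. fair-housing training 713 days ago vs limit 730 → met
10. trust-account reconciliation 174 days ago vs limit 120 → not met
11. licensed associate brokers 2 < 4 → not met
12. errors-and-omissions coverage $550,000 ≥ $325,000 → met
Not met: 1, 2, 4, 6, 7, 10, 11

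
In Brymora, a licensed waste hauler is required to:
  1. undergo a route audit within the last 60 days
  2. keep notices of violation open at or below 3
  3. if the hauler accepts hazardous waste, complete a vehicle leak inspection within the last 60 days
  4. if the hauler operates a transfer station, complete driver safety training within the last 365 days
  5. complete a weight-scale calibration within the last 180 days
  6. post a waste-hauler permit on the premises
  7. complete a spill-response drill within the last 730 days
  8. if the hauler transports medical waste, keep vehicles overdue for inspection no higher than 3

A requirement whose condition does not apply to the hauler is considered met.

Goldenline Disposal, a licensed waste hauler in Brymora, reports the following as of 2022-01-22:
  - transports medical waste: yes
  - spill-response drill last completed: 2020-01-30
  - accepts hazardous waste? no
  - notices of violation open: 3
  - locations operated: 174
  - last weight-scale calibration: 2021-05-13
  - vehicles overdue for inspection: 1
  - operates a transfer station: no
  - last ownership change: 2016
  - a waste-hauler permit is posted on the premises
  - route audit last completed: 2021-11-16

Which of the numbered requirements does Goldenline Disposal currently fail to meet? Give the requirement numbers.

1, 5

1. route audit 67 days ago vs limit 60 → not met
2. notices of violation open 3 ≤ 3 → met
3. condition 'accepts hazardous waste' does not hold → requirement n/a → met
4. condition 'operates a transfer station' does not hold → requirement n/a → met
5. weight-scale calibration 254 days ago vs limit 180 → not met
6. waste-hauler permit present → met
7. spill-response drill 723 days ago vs limit 730 → met
8. condition 'transports medical waste' holds; vehicles overdue for inspection 1 ≤ 3 → met
Not met: 1, 5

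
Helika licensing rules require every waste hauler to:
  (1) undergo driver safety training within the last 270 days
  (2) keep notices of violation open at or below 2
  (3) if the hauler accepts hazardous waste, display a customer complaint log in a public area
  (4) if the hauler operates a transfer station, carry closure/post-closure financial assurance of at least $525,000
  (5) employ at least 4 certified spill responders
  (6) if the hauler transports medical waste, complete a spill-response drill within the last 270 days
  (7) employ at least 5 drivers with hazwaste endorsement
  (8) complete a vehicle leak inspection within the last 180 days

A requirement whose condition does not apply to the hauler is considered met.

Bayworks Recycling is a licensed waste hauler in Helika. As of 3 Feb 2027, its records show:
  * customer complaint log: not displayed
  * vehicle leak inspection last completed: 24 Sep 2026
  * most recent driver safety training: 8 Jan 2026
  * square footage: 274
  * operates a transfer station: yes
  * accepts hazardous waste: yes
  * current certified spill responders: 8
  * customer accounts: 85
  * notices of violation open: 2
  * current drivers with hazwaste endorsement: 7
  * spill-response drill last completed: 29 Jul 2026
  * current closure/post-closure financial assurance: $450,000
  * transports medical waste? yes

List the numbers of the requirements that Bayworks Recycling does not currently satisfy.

1. driver safety training 391 days ago vs limit 270 → not met
2. notices of violation open 2 ≤ 2 → met
3. condition 'accepts hazardous waste' holds; customer complaint log absent → not met
4. condition 'operates a transfer station' holds; closure/post-closure financial assurance $450,000 < $525,000 → not met
5. certified spill responders 8 ≥ 4 → met
6. condition 'transports medical waste' holds; spill-response drill 189 days ago vs limit 270 → met
7. drivers with hazwaste endorsement 7 ≥ 5 → met
8. vehicle leak inspection 132 days ago vs limit 180 → met
Not met: 1, 3, 4

1, 3, 4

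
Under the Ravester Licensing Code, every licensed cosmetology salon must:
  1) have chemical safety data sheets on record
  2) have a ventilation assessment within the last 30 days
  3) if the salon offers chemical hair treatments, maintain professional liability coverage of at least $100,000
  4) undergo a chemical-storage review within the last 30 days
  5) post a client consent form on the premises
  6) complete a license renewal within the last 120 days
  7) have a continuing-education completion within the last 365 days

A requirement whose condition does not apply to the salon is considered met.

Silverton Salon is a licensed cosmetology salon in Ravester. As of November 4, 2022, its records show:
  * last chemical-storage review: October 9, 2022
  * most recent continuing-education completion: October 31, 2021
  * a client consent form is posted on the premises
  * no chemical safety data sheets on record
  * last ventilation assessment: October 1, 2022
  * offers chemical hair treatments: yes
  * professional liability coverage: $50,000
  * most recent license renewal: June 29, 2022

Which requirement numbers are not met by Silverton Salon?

1, 2, 3, 6, 7

1. chemical safety data sheets absent → not met
2. ventilation assessment 34 days ago vs limit 30 → not met
3. condition 'offers chemical hair treatments' holds; professional liability coverage $50,000 < $100,000 → not met
4. chemical-storage review 26 days ago vs limit 30 → met
5. client consent form present → met
6. license renewal 128 days ago vs limit 120 → not met
7. continuing-education completion 369 days ago vs limit 365 → not met
Not met: 1, 2, 3, 6, 7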